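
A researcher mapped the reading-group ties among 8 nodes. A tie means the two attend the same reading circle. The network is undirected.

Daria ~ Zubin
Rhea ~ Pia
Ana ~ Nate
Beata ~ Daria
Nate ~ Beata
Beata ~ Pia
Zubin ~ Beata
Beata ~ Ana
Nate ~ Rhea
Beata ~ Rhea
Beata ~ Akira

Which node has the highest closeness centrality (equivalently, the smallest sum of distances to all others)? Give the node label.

Beata

Farness (sum of distances to all others) for each node — Akira:13, Ana:12, Beata:7, Daria:12, Nate:11, Pia:12, Rhea:11, Zubin:12.
The smallest farness is 7, for Beata, so Beata has the highest closeness.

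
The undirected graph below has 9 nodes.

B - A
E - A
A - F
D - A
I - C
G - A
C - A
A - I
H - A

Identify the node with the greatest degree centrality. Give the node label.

Degrees — A:8, B:1, C:2, D:1, E:1, F:1, G:1, H:1, I:2.
The maximum is 8, attained only by A.

A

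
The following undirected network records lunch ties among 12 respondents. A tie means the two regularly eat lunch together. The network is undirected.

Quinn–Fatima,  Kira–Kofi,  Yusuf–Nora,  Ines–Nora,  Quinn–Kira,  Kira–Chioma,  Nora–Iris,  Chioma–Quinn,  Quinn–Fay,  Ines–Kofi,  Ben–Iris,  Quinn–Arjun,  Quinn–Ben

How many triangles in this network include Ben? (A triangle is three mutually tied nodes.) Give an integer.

Ben's neighbors are Iris and Quinn, but none of them are tied to each other, so no triangle contains Ben.

0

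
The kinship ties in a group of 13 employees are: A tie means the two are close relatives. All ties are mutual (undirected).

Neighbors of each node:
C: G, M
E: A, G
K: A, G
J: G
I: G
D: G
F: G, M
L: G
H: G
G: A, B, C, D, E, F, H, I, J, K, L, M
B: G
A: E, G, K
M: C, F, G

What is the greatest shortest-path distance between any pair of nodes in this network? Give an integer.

2

Eccentricity of each node (its greatest distance to any other): A:2, B:2, C:2, D:2, E:2, F:2, G:1, H:2, I:2, J:2, K:2, L:2, M:2.
The maximum eccentricity is 2, realized for instance by the pair F–I via F – G – I. So the diameter is 2.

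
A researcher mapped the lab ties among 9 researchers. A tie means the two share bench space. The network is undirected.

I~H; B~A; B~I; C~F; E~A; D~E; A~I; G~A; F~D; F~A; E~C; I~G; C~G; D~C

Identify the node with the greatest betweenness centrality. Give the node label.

Unnormalized betweenness of each node: A:131/12, B:0, C:3, D:1/3, E:9/4, F:9/4, G:7/2, H:0, I:31/4.
A has the largest value, 131/12, making it the main broker — the node through which the most shortest paths run.

A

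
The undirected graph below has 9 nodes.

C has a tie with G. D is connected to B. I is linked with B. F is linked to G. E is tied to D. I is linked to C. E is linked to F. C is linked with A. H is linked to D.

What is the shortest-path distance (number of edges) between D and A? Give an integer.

4

One shortest route is D – B – I – C – A, which uses 4 edges, and at distance 3 from D we only reach {C, G}, which does not include A. So d(D,A) = 4.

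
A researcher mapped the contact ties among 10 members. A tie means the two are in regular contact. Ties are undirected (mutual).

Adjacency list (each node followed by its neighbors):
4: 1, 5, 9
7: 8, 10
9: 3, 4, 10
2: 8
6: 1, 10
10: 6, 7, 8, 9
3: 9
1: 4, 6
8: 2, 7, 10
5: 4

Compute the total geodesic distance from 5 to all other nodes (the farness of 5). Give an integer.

Distances from 5: 1:2, 2:5, 3:3, 4:1, 6:3, 7:4, 8:4, 9:2, 10:3.
Sum = 2 + 5 + 3 + 1 + 3 + 4 + 4 + 2 + 3 = 27.

27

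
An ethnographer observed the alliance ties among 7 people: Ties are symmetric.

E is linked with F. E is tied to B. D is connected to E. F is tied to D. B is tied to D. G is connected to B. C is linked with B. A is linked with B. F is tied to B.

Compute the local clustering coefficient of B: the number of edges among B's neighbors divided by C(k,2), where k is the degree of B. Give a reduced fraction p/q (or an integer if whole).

1/5

B's neighbors: A, C, D, E, F, and G (k = 6).
Possible neighbor pairs: C(6,2) = 15. Edges among them: D–E, D–F, E–F → e = 3.
Clustering(B) = 3/15 = 1/5.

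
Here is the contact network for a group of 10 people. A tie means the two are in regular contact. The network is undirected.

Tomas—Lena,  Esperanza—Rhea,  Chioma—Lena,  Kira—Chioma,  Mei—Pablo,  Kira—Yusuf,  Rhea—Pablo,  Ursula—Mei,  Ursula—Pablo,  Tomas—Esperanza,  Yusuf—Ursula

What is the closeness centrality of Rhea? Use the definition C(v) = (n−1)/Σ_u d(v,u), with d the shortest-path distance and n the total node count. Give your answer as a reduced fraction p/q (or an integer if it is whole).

Distances from Rhea: Chioma:4, Esperanza:1, Kira:4, Lena:3, Mei:2, Pablo:1, Tomas:2, Ursula:2, Yusuf:3. Sum = 22.
n = 10, so closeness = 9/22.

9/22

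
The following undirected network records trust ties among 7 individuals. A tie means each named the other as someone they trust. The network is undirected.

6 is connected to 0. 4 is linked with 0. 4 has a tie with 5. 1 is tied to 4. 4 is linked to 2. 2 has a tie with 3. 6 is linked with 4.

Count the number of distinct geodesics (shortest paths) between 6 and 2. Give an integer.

The shortest distance is 2, and the only length-2 path is 6–4–2. So there is exactly 1 shortest path.

1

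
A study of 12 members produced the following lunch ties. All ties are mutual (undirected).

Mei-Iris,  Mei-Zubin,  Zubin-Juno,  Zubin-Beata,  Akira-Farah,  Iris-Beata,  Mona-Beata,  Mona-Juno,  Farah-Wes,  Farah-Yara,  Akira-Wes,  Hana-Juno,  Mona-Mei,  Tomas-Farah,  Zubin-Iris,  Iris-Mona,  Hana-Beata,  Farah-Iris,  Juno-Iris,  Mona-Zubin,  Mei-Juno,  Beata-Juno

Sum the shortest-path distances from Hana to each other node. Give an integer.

Distances from Hana: Akira:4, Beata:1, Farah:3, Iris:2, Juno:1, Mei:2, Mona:2, Tomas:4, Wes:4, Yara:4, Zubin:2.
Sum = 4 + 1 + 3 + 2 + 1 + 2 + 2 + 4 + 4 + 4 + 2 = 29.

29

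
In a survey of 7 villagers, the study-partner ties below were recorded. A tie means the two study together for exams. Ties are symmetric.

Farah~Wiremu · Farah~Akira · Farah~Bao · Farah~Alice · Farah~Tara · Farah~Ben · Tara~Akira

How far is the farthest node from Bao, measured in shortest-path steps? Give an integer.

2

Distances from Bao: Akira:2, Alice:2, Ben:2, Farah:1, Tara:2, Wiremu:2.
The largest is 2 (to Ben, Alice, Wiremu, Tara, and Akira), so the eccentricity of Bao is 2.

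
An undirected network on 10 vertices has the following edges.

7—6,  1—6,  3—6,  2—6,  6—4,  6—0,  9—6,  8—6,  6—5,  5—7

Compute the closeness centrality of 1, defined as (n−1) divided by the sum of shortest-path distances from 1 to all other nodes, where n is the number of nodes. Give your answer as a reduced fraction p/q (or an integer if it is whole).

Distances from 1: 0:2, 2:2, 3:2, 4:2, 5:2, 6:1, 7:2, 8:2, 9:2. Sum = 17.
n = 10, so closeness = 9/17.

9/17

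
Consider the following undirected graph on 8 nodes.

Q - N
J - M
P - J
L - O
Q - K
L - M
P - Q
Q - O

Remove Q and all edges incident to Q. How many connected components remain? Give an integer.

3

Without Q, the remaining ties split the others into: {J, L, M, O, P}; {N}; {K}.
That's 3 separate components.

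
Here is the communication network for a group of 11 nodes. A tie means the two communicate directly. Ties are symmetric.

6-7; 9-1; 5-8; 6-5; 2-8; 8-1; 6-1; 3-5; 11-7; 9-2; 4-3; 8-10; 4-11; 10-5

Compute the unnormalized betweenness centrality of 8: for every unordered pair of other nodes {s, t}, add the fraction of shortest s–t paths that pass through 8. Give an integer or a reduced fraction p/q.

47/4

Pairs whose geodesics pass through 8 — 6–2: 2/3; 1–2: 1/2; 1–10: 1; 1–5: 1/2; 1–3: 1/2; 1–4: 1/3; 9–10: 2/2; 9–5: 2/3; 9–3: 2/3; 9–4: 2/4; 2–10: 1; 2–5: 1; 2–3: 1; 2–4: 1 … (+2 more pairs).
All other pairs contribute 0.
Summing the contributions gives betweenness(8) = 47/4.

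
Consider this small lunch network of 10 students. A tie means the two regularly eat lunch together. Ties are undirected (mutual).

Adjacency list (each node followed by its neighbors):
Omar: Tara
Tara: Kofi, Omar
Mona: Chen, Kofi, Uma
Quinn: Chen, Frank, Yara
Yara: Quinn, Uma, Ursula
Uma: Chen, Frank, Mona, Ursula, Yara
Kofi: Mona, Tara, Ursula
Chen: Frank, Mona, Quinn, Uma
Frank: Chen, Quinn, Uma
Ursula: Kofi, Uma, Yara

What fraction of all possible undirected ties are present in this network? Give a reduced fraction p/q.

There are 15 edges and 10 nodes, so the maximum possible is C(10,2) = 45.
Density = 15/45 = 1/3.

1/3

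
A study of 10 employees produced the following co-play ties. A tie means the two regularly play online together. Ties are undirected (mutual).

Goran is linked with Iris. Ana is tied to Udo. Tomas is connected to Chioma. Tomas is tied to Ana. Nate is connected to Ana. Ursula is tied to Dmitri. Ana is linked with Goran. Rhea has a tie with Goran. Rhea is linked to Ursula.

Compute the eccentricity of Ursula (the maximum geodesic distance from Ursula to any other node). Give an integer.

Distances from Ursula: Ana:3, Chioma:5, Dmitri:1, Goran:2, Iris:3, Nate:4, Rhea:1, Tomas:4, Udo:4.
The largest is 5 (to Chioma), so the eccentricity of Ursula is 5.

5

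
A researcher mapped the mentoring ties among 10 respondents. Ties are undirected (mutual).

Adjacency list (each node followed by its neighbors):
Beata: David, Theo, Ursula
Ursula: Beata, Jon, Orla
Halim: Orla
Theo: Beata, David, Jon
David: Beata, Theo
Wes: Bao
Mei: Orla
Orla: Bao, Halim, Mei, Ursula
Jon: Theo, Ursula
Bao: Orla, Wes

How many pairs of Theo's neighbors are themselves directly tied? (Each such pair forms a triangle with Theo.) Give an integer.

Theo's neighbors: Beata, David, and Jon.
Neighbor pairs that are themselves tied: Theo–Beata–David. Each forms one triangle with Theo, for 1 in total.

1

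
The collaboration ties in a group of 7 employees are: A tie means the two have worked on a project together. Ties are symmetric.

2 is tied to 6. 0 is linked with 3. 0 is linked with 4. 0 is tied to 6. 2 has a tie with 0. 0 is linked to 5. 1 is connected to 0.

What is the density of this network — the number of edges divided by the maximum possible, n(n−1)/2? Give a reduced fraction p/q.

1/3

There are 7 edges and 7 nodes, so the maximum possible is C(7,2) = 21.
Density = 7/21 = 1/3.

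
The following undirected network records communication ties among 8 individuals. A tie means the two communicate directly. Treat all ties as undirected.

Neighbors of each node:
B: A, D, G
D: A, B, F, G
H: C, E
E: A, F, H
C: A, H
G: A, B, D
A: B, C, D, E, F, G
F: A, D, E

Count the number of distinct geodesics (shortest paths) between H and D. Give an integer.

The shortest distance is 3. The length-3 paths are: H–E–F–D; H–E–A–D; H–C–A–D.
That gives 3 distinct shortest paths.

3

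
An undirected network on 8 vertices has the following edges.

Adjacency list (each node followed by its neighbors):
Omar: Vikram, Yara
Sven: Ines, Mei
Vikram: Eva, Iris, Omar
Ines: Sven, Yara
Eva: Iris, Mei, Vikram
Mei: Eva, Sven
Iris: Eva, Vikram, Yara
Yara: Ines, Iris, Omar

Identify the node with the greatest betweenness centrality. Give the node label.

Unnormalized betweenness of each node: Eva:5, Ines:3, Iris:3, Mei:3, Omar:1, Sven:2, Vikram:5/2, Yara:11/2.
Yara has the largest value, 11/2, making it the main broker — the node through which the most shortest paths run.

Yara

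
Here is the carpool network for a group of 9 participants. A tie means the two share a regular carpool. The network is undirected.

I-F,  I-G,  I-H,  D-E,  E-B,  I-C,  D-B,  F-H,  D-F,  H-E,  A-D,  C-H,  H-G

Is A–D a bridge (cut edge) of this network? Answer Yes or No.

Yes

Without the A–D edge there is no alternate route between A and D, so the network disconnects. It is a bridge.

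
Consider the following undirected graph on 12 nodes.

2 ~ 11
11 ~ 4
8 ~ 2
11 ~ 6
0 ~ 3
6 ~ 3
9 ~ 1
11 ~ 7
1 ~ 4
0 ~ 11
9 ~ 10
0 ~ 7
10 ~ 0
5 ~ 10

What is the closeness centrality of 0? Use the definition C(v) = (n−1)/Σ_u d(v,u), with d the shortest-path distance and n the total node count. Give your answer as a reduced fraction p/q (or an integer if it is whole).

11/20

Distances from 0: 1:3, 2:2, 3:1, 4:2, 5:2, 6:2, 7:1, 8:3, 9:2, 10:1, 11:1. Sum = 20.
n = 12, so closeness = 11/20.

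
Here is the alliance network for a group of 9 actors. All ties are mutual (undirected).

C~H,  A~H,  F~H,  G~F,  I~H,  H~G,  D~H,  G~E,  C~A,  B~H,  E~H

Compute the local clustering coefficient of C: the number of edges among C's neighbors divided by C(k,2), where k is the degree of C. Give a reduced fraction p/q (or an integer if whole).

1

C's neighbors: A and H (k = 2).
Possible neighbor pairs: C(2,2) = 1. Edges among them: A–H → e = 1.
Clustering(C) = 1/1.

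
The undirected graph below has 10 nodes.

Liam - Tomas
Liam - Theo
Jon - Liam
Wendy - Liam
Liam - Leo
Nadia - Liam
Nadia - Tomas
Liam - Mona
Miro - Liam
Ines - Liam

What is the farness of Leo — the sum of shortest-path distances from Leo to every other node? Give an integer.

17

Distances from Leo: Ines:2, Jon:2, Liam:1, Miro:2, Mona:2, Nadia:2, Theo:2, Tomas:2, Wendy:2.
Sum = 2 + 2 + 1 + 2 + 2 + 2 + 2 + 2 + 2 = 17.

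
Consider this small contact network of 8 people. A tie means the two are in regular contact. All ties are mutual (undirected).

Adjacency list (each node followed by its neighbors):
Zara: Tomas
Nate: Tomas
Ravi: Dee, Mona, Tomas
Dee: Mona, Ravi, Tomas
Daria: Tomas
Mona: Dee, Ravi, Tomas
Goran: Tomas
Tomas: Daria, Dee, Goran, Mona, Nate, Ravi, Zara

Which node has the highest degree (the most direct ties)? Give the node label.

Degrees — Daria:1, Dee:3, Goran:1, Mona:3, Nate:1, Ravi:3, Tomas:7, Zara:1.
The maximum is 7, attained only by Tomas.

Tomas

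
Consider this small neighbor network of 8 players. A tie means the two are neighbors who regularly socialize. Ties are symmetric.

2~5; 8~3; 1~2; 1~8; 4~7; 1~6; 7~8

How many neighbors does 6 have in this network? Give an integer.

6 is directly tied to 1. That is 1 neighbor, so the degree of 6 is 1.

1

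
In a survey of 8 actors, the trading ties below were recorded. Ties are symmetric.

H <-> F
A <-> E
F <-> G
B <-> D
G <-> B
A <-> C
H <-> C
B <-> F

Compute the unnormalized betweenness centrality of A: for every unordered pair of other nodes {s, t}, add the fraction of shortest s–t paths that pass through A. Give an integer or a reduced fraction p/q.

Pairs whose geodesics pass through A — F–E: 1; D–E: 1; C–E: 1; B–E: 1; E–H: 1; E–G: 1.
All other pairs contribute 0.
Summing the contributions gives betweenness(A) = 6.

6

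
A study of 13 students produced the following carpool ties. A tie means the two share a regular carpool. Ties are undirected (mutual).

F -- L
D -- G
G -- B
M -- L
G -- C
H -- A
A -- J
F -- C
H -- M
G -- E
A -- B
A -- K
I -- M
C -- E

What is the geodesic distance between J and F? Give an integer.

5

One shortest route is J – A – B – G – C – F, which uses 5 edges, and at distance 4 from J we only reach {C, D, E, I, L}, which does not include F. So d(J,F) = 5.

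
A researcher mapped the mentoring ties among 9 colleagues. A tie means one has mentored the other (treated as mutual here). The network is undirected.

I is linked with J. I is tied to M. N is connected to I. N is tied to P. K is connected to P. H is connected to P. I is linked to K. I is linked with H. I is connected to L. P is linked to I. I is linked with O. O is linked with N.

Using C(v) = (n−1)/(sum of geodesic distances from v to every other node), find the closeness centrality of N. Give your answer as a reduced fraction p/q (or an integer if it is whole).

8/13

Distances from N: H:2, I:1, J:2, K:2, L:2, M:2, O:1, P:1. Sum = 13.
n = 9, so closeness = 8/13.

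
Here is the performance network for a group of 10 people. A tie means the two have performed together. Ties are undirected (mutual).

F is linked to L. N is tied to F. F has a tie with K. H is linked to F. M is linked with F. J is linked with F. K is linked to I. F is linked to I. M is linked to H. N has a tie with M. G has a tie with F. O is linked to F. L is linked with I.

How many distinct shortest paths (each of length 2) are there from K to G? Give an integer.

1

The shortest distance is 2, and the only length-2 path is K–F–G. So there is exactly 1 shortest path.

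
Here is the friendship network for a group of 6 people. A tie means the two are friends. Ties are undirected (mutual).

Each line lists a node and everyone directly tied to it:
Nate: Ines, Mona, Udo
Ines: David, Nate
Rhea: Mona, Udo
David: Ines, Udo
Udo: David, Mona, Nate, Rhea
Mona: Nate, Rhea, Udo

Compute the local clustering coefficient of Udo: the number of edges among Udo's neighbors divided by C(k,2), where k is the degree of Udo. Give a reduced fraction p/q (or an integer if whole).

Udo's neighbors: David, Mona, Nate, and Rhea (k = 4).
Possible neighbor pairs: C(4,2) = 6. Edges among them: Mona–Nate, Mona–Rhea → e = 2.
Clustering(Udo) = 2/6 = 1/3.

1/3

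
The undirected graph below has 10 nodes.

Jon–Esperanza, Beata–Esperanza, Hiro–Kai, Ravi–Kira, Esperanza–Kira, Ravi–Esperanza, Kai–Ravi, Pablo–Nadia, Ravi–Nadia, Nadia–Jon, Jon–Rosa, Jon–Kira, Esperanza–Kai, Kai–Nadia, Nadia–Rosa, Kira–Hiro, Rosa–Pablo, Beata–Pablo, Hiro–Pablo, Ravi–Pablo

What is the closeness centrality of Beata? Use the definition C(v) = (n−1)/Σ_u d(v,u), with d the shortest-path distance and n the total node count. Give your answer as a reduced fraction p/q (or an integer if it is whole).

Distances from Beata: Esperanza:1, Hiro:2, Jon:2, Kai:2, Kira:2, Nadia:2, Pablo:1, Ravi:2, Rosa:2. Sum = 16.
n = 10, so closeness = 9/16.

9/16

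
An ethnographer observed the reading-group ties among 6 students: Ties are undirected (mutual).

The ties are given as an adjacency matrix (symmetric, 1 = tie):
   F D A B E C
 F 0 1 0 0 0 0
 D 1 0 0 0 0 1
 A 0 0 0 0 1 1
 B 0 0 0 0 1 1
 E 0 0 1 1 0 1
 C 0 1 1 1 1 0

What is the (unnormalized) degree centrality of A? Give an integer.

2

A is directly tied to C and E. That is 2 neighbors, so the degree of A is 2.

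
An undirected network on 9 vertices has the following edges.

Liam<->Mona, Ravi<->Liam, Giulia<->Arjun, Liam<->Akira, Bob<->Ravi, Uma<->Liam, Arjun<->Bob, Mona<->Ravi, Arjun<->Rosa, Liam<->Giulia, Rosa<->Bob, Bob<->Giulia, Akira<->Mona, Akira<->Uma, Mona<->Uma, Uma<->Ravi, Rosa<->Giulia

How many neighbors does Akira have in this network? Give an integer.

Akira is directly tied to Liam, Mona, and Uma. That is 3 neighbors, so the degree of Akira is 3.

3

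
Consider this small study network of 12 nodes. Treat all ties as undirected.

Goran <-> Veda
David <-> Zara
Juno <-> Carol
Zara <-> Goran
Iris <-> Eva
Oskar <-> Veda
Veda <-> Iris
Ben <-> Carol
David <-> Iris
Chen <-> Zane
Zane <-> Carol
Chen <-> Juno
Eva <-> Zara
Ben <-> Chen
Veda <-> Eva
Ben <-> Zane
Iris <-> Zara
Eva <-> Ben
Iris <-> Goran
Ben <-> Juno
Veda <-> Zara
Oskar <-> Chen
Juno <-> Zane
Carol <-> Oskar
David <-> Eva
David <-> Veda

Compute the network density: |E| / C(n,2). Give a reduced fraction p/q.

There are 26 edges and 12 nodes, so the maximum possible is C(12,2) = 66.
Density = 26/66 = 13/33.

13/33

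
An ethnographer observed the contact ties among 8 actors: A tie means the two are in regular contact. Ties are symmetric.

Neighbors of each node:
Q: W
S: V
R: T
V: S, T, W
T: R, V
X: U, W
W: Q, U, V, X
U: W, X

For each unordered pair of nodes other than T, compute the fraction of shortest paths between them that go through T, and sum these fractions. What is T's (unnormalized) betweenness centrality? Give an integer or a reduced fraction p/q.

6

Pairs whose geodesics pass through T — W–R: 1; R–U: 1; R–X: 1; R–Q: 1; R–S: 1; R–V: 1.
All other pairs contribute 0.
Summing the contributions gives betweenness(T) = 6.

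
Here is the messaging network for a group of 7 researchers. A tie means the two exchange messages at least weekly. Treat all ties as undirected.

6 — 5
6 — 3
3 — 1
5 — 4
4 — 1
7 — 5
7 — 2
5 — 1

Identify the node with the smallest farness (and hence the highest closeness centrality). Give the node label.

Farness (sum of distances to all others) for each node — 1:10, 2:16, 3:13, 4:11, 5:8, 6:11, 7:11.
The smallest farness is 8, for 5, so 5 has the highest closeness.

5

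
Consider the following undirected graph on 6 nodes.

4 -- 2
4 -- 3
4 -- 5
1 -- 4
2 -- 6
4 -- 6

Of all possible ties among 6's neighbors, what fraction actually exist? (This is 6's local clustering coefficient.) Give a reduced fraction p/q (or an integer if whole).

6's neighbors: 2 and 4 (k = 2).
Possible neighbor pairs: C(2,2) = 1. Edges among them: 2–4 → e = 1.
Clustering(6) = 1/1.

1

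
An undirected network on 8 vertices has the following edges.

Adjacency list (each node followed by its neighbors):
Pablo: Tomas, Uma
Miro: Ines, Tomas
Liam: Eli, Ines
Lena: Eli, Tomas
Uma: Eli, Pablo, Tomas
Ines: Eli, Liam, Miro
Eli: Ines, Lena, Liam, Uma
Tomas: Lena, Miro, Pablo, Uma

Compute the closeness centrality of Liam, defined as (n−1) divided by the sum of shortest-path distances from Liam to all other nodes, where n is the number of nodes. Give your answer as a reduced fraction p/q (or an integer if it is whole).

Distances from Liam: Eli:1, Ines:1, Lena:2, Miro:2, Pablo:3, Tomas:3, Uma:2. Sum = 14.
n = 8, so closeness = 7/14 = 1/2.

1/2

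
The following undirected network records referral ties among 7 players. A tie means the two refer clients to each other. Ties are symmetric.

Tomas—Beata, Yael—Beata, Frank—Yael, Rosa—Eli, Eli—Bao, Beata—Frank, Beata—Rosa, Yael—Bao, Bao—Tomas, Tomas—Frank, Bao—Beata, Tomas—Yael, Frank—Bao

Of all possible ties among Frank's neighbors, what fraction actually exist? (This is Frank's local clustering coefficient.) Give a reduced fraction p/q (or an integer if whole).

1

Frank's neighbors: Bao, Beata, Tomas, and Yael (k = 4).
Possible neighbor pairs: C(4,2) = 6. Edges among them: Bao–Beata, Bao–Tomas, Bao–Yael, Beata–Tomas, Beata–Yael, Tomas–Yael → e = 6.
Clustering(Frank) = 6/6 = 1.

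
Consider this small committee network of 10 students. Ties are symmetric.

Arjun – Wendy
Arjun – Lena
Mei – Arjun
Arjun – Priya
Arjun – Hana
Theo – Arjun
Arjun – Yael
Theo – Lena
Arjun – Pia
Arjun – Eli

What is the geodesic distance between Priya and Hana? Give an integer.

2

One shortest route is Priya – Arjun – Hana, which uses 2 edges, and Priya and Hana are not directly tied, so nothing shorter exists. So d(Priya,Hana) = 2.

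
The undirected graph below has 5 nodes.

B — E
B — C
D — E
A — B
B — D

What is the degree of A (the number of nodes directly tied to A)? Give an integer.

1

A is directly tied to B. That is 1 neighbor, so the degree of A is 1.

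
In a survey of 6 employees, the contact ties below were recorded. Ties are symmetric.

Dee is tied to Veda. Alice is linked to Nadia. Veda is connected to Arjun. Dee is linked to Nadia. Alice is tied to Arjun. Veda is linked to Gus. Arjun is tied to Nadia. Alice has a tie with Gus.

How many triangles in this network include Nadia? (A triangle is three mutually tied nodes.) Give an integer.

Nadia's neighbors: Alice, Arjun, and Dee.
Neighbor pairs that are themselves tied: Nadia–Alice–Arjun. Each forms one triangle with Nadia, for 1 in total.

1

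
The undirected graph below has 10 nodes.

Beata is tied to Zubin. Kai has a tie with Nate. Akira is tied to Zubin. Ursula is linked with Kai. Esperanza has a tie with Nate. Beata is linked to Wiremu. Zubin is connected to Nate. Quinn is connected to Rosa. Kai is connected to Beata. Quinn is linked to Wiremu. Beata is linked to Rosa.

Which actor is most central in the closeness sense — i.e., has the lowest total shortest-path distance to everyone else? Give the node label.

Farness (sum of distances to all others) for each node — Akira:25, Beata:15, Esperanza:27, Kai:17, Nate:19, Quinn:27, Rosa:21, Ursula:25, Wiremu:21, Zubin:17.
The smallest farness is 15, for Beata, so Beata has the highest closeness.

Beata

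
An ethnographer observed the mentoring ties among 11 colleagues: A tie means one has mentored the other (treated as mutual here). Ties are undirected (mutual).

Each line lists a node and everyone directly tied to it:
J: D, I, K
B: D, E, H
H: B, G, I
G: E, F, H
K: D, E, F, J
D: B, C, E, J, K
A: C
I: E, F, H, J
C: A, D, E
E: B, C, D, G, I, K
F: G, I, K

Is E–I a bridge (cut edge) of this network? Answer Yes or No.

Even without that edge, E still reaches I via E – K – J – I, so the network stays connected. Not a bridge.

No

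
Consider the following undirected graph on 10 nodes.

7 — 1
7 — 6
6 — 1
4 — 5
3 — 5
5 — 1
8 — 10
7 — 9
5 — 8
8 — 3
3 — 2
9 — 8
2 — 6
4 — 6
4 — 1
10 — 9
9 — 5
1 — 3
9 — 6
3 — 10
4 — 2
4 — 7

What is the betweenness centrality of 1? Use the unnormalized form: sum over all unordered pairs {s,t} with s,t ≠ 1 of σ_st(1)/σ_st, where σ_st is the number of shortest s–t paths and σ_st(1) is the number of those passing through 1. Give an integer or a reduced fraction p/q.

37/14

Pairs whose geodesics pass through 1 — 7–3: 1; 7–5: 1/3; 6–3: 1/2; 6–5: 1/3; 3–4: 1/3; 4–10: 1/7.
All other pairs contribute 0.
Summing the contributions gives betweenness(1) = 37/14.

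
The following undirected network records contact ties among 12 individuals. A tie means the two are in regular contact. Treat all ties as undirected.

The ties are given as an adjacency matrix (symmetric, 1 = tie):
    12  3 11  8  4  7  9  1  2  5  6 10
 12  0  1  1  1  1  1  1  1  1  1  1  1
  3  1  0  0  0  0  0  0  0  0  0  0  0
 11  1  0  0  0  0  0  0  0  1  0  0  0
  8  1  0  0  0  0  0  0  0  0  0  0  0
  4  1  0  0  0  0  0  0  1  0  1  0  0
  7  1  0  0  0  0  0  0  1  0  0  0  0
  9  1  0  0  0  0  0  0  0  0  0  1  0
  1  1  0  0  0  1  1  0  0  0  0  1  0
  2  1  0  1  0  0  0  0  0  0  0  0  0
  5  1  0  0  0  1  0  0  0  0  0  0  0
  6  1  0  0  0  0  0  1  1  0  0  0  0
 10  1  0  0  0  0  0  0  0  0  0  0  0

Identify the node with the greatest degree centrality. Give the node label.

Degrees — 1:4, 2:2, 3:1, 4:3, 5:2, 6:3, 7:2, 8:1, 9:2, 10:1, 11:2, 12:11.
The maximum is 11, attained only by 12.

12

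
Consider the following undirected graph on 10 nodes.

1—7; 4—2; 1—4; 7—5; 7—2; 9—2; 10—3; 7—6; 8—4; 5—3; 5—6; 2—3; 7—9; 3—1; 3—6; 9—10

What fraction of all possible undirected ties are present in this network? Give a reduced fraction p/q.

There are 16 edges and 10 nodes, so the maximum possible is C(10,2) = 45.
Density = 16/45.

16/45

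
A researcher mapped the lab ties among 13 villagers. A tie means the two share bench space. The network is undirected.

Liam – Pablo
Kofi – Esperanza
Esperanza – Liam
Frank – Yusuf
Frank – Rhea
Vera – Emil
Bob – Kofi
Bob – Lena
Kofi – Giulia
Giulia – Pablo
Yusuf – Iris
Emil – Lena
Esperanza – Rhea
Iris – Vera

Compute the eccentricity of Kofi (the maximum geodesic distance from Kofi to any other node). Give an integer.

5

Distances from Kofi: Bob:1, Emil:3, Esperanza:1, Frank:3, Giulia:1, Iris:5, Lena:2, Liam:2, Pablo:2, Rhea:2, Vera:4, Yusuf:4.
The largest is 5 (to Iris), so the eccentricity of Kofi is 5.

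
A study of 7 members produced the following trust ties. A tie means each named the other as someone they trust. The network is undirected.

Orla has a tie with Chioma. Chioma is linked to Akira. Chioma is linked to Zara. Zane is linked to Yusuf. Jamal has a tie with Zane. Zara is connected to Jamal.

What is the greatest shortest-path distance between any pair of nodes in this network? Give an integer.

Eccentricity of each node (its greatest distance to any other): Akira:5, Chioma:4, Jamal:3, Orla:5, Yusuf:5, Zane:4, Zara:3.
The maximum eccentricity is 5, realized for instance by the pair Akira–Yusuf via Akira – Chioma – Zara – Jamal – Zane – Yusuf. So the diameter is 5.

5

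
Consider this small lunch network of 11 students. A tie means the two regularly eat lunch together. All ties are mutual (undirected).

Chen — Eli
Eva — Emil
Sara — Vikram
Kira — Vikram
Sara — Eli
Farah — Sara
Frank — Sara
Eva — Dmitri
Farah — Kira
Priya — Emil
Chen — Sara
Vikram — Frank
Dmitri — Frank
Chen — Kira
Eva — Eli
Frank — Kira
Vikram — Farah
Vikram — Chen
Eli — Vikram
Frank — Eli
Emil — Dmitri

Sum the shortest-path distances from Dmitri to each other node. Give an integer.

Distances from Dmitri: Chen:3, Eli:2, Emil:1, Eva:1, Farah:3, Frank:1, Kira:2, Priya:2, Sara:2, Vikram:2.
Sum = 3 + 2 + 1 + 1 + 3 + 1 + 2 + 2 + 2 + 2 = 19.

19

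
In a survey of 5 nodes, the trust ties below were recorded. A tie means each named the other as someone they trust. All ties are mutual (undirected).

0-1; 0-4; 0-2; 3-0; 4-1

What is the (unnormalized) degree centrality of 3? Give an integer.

3 is directly tied to 0. That is 1 neighbor, so the degree of 3 is 1.

1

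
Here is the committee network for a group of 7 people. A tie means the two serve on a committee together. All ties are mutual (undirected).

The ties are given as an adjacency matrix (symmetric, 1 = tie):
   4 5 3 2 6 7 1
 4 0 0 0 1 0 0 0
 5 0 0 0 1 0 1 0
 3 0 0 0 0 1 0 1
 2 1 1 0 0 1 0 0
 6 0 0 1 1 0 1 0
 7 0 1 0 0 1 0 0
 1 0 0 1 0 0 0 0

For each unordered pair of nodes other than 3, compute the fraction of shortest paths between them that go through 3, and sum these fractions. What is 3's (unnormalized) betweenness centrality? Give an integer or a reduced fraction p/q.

5

Pairs whose geodesics pass through 3 — 4–1: 1; 5–1: 2/2; 2–1: 1; 6–1: 1; 7–1: 1.
All other pairs contribute 0.
Summing the contributions gives betweenness(3) = 5.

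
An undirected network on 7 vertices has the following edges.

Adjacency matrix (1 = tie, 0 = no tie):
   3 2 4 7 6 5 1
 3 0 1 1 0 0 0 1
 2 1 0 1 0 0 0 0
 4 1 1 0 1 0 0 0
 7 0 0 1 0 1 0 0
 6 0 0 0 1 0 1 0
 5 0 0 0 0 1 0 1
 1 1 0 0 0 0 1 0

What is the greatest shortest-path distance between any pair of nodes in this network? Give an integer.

3

Eccentricity of each node (its greatest distance to any other): 1:3, 2:3, 3:3, 4:3, 5:3, 6:3, 7:3.
The maximum eccentricity is 3, realized for instance by the pair 3–6 via 3 – 4 – 7 – 6. So the diameter is 3.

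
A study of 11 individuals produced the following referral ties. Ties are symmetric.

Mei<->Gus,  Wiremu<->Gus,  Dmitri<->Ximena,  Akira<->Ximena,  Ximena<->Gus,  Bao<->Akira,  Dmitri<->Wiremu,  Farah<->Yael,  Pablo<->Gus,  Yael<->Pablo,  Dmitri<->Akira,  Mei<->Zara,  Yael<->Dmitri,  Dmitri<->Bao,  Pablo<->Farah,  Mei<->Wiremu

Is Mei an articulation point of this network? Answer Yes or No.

Removing Mei leaves {Zara} with no path to {Akira, Bao, Dmitri, Farah, Gus, Pablo, Wiremu, Ximena, and Yael}, so the network splits into 2 components. Mei is a cut vertex.

Yes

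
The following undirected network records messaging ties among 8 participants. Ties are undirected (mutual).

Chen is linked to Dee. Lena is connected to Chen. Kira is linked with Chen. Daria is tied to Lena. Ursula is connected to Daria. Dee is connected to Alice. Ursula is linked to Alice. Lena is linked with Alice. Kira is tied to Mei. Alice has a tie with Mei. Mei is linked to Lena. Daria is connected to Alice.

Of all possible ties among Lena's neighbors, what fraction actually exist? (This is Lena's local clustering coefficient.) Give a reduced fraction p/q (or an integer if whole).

Lena's neighbors: Alice, Chen, Daria, and Mei (k = 4).
Possible neighbor pairs: C(4,2) = 6. Edges among them: Alice–Daria, Alice–Mei → e = 2.
Clustering(Lena) = 2/6 = 1/3.

1/3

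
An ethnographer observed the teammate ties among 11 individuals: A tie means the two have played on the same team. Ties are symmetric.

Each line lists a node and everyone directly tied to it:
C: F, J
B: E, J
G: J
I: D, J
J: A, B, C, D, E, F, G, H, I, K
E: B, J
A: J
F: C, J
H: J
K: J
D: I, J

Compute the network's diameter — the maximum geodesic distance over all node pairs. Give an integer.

2

Eccentricity of each node (its greatest distance to any other): A:2, B:2, C:2, D:2, E:2, F:2, G:2, H:2, I:2, J:1, K:2.
The maximum eccentricity is 2, realized for instance by the pair C–H via C – J – H. So the diameter is 2.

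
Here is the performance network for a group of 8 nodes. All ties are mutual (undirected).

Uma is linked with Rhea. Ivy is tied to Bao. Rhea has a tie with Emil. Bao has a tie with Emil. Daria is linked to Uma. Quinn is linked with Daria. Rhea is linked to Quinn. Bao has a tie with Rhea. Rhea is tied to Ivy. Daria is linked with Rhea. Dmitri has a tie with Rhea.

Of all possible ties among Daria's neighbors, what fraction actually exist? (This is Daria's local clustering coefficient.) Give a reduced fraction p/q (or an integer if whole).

Daria's neighbors: Quinn, Rhea, and Uma (k = 3).
Possible neighbor pairs: C(3,2) = 3. Edges among them: Quinn–Rhea, Rhea–Uma → e = 2.
Clustering(Daria) = 2/3.

2/3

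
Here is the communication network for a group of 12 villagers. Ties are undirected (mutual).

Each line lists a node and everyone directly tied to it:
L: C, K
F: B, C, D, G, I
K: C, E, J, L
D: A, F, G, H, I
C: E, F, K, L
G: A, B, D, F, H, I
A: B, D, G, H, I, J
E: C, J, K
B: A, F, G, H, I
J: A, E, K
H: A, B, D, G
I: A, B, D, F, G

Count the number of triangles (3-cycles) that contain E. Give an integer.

E's neighbors: C, J, and K.
Neighbor pairs that are themselves tied: E–C–K; E–J–K. Each forms one triangle with E, for 2 in total.

2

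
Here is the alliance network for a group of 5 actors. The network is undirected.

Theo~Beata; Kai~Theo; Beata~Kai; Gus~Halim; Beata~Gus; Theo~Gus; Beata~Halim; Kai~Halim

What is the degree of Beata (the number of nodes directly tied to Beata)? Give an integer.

Beata is directly tied to Gus, Halim, Kai, and Theo. That is 4 neighbors, so the degree of Beata is 4.

4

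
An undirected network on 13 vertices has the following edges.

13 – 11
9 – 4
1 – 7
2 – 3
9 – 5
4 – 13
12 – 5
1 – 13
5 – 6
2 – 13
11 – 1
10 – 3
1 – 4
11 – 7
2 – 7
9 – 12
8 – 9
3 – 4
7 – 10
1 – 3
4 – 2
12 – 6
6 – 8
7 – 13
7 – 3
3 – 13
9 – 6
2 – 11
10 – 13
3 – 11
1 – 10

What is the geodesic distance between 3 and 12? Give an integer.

3

One shortest route is 3 – 4 – 9 – 12, which uses 3 edges, and at distance 2 from 3 we only reach {9}, which does not include 12. So d(3,12) = 3.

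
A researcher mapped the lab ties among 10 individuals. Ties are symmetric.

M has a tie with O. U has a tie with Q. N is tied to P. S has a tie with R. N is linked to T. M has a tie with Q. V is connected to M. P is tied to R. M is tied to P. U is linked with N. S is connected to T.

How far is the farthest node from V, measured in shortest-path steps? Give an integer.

Distances from V: M:1, N:3, O:2, P:2, Q:2, R:3, S:4, T:4, U:3.
The largest is 4 (to T and S), so the eccentricity of V is 4.

4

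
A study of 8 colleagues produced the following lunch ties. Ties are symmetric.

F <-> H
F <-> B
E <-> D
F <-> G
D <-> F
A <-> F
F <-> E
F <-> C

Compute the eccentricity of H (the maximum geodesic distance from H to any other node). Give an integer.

Distances from H: A:2, B:2, C:2, D:2, E:2, F:1, G:2.
The largest is 2 (to E, G, D, B, C, and A), so the eccentricity of H is 2.

2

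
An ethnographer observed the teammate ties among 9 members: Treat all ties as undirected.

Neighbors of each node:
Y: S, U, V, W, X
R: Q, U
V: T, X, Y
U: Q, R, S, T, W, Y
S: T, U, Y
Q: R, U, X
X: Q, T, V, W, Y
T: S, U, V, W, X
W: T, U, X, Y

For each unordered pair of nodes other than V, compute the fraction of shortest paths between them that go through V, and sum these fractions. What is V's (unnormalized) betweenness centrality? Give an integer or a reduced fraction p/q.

1/5

Pairs whose geodesics pass through V — Y–T: 1/5.
All other pairs contribute 0.
Summing the contributions gives betweenness(V) = 1/5.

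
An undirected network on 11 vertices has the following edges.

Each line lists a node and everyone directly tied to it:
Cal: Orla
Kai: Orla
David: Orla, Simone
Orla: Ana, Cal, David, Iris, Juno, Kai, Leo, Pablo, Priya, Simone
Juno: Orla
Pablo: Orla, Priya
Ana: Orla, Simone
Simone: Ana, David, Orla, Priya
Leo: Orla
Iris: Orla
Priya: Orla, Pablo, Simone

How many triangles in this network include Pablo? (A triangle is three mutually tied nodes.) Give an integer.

1

Pablo's neighbors: Orla and Priya.
Neighbor pairs that are themselves tied: Pablo–Orla–Priya. Each forms one triangle with Pablo, for 1 in total.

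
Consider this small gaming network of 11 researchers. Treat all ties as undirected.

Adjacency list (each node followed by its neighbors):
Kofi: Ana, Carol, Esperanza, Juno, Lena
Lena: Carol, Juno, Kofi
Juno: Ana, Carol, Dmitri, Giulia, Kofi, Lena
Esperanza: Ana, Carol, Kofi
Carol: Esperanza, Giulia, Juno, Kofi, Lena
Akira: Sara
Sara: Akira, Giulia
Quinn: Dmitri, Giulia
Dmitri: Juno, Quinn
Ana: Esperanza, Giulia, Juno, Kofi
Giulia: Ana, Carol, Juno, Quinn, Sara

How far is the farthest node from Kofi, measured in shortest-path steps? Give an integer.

Distances from Kofi: Akira:4, Ana:1, Carol:1, Dmitri:2, Esperanza:1, Giulia:2, Juno:1, Lena:1, Quinn:3, Sara:3.
The largest is 4 (to Akira), so the eccentricity of Kofi is 4.

4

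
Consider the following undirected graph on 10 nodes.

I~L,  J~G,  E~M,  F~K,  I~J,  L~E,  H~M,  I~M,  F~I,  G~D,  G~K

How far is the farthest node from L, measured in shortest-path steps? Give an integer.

4

Distances from L: D:4, E:1, F:2, G:3, H:3, I:1, J:2, K:3, M:2.
The largest is 4 (to D), so the eccentricity of L is 4.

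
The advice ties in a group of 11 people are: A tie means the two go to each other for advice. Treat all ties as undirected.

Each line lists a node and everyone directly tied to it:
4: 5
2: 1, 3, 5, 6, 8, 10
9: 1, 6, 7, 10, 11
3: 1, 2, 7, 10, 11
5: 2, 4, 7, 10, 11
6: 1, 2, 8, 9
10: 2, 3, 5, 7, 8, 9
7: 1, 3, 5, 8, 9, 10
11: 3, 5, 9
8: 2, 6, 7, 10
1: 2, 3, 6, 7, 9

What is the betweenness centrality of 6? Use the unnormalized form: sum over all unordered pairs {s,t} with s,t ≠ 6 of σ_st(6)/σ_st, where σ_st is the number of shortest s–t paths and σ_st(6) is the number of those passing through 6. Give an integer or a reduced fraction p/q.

Pairs whose geodesics pass through 6 — 11–8: 1/9; 2–9: 1/3; 9–8: 1/3; 8–1: 1/3.
All other pairs contribute 0.
Summing the contributions gives betweenness(6) = 10/9.

10/9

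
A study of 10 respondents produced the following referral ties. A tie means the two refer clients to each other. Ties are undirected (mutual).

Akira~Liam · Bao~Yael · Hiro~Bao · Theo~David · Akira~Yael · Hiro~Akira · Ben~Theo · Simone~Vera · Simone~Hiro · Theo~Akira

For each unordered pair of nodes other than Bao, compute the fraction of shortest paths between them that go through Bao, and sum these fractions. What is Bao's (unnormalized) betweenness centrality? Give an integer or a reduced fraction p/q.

3/2

Pairs whose geodesics pass through Bao — Hiro–Yael: 1/2; Yael–Vera: 1/2; Yael–Simone: 1/2.
All other pairs contribute 0.
Summing the contributions gives betweenness(Bao) = 3/2.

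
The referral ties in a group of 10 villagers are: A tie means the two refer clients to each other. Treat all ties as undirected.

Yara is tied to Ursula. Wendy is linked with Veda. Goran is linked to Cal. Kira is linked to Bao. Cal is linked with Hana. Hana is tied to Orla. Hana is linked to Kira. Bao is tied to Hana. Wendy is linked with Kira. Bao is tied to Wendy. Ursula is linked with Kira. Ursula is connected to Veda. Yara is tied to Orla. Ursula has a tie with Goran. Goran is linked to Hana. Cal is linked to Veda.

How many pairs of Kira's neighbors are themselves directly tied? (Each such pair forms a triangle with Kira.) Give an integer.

Kira's neighbors: Bao, Hana, Ursula, and Wendy.
Neighbor pairs that are themselves tied: Kira–Bao–Hana; Kira–Bao–Wendy. Each forms one triangle with Kira, for 2 in total.

2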